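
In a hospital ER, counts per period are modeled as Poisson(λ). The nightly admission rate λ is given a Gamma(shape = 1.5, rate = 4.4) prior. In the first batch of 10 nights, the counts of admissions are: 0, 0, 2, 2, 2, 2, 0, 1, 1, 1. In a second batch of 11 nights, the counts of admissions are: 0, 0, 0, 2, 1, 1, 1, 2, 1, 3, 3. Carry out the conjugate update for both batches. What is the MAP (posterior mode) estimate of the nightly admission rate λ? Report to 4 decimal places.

1.0039

With a Gamma(shape α, rate β) prior, the Poisson likelihood is conjugate: the posterior is Gamma(α + ΣXᵢ, β + n).
Batch 1: sum of counts S = 11 over n = 10 nights.
After batch 1: Gamma(α+S, β+n) = Gamma(1.5+11, 4.4+10) = Gamma(12.5, 14.4).
Batch 2: sum of counts S = 14 over n = 11 nights.
After batch 2: Gamma(α+S, β+n) = Gamma(12.5+14, 14.4+11) = Gamma(26.5, 25.4).
Mode of Gamma(α,β) for α≥1 is (α−1)/β = 25.5/25.4 = 1.0039.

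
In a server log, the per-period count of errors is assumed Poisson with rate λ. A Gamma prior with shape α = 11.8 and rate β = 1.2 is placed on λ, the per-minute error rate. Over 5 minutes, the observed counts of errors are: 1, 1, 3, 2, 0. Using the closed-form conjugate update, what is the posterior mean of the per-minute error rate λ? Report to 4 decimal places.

3.0323

With a Gamma(shape α, rate β) prior, the Poisson likelihood is conjugate: the posterior is Gamma(α + ΣXᵢ, β + n).
Sum of counts S = 7 over n = 5 minutes.
Posterior: Gamma(α+S, β+n) = Gamma(11.8+7, 1.2+5) = Gamma(18.8, 6.2).
Posterior mean = α/β = 18.8/6.2 = 3.0323.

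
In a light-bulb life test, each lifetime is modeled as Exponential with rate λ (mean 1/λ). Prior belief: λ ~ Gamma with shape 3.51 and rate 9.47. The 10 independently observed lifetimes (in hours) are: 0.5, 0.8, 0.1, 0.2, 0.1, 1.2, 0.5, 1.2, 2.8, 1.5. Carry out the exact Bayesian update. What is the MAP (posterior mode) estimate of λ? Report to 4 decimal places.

0.6810

With a Gamma(shape α, rate β) prior on the exponential rate λ, the posterior after n observations with total T = Σxᵢ is Gamma(α+n, β+T).
Sum of observations T = 8.9 hours; n = 10.
Posterior: Gamma(3.51+10, 9.47+8.9) = Gamma(13.51, 18.37).
Mode = (α−1)/β = 0.6810.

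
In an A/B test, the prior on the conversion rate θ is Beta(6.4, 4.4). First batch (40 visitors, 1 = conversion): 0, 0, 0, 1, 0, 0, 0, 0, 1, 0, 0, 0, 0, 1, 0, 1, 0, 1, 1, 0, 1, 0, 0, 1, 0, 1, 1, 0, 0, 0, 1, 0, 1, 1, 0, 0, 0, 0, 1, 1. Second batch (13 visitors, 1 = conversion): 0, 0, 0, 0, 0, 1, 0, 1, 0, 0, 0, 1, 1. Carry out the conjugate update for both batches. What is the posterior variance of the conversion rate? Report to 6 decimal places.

The Beta prior is conjugate to a Binomial/Bernoulli likelihood; the update adds successes to α and failures to β.
After batch 1: Beta(6.4+15, 4.4+25) = Beta(21.4, 29.4).
After batch 2: Beta(21.4+4, 29.4+9) = Beta(25.4, 38.4).
Var = αβ/((α+β)²(α+β+1)) = 25.4·38.4/(63.8²·64.8) = 0.003698.

0.003698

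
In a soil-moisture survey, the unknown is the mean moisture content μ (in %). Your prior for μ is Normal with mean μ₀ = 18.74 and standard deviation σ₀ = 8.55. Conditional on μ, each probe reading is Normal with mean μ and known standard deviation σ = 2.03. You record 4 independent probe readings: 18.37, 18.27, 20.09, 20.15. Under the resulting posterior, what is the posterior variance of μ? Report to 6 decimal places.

For Normal data with known variance σ², a Normal(μ₀, σ₀²) prior on μ is conjugate. Posterior precision = 1/σ₀² + n/σ²; posterior mean is the precision-weighted average of μ₀ and x̄.
σ₀² = 8.55² = 73.1025, σ² = 2.03² = 4.1209; σ² + n·σ₀² = 4.1209 + 4·73.1025 = 296.5309.
Posterior precision = 1/σ₀² + n/σ² = 1/73.1025 + 4/4.1209 = (σ² + n·σ₀²)/(σ₀²σ²) = 296.5309/(73.1025·4.1209); posterior variance σₙ² = σ₀²σ²/(σ² + n·σ₀²) = 73.1025·4.1209/296.5309 = 1.015908.

1.015908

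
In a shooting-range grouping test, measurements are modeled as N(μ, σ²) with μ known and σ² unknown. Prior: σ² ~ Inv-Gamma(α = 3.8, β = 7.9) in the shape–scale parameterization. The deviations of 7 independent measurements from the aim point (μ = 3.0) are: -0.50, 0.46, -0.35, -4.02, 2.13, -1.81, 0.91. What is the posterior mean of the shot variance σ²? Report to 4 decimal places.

With known mean μ and an Inverse-Gamma(α, β) prior on σ², the Normal likelihood is conjugate: posterior is Inv-Gamma(α + n/2, β + Σ(xᵢ−μ)²/2).
Σ(xᵢ−μ)² = (-0.50)² + (0.46)² + (-0.35)² + (-4.02)² + (2.13)² + (-1.81)² + (0.91)² = 25.3856.
Posterior: Inv-Gamma(3.8 + 7/2, 7.9 + 25.3856/2) = Inv-Gamma(7.30, 20.59280).
E[σ²|data] = β/(α−1) = 20.59280/6.30 = 3.2687.

3.2687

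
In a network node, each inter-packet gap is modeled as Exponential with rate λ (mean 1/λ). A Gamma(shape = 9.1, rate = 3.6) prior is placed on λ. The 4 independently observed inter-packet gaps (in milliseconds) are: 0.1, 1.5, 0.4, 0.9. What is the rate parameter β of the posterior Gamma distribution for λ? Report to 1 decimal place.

6.5

With a Gamma(shape α, rate β) prior on the exponential rate λ, the posterior after n observations with total T = Σxᵢ is Gamma(α+n, β+T).
Sum of observations T = 2.9 milliseconds; n = 4.
Posterior: Gamma(9.1+4, 3.6+2.9) = Gamma(13.1, 6.5).
Posterior β = 6.5.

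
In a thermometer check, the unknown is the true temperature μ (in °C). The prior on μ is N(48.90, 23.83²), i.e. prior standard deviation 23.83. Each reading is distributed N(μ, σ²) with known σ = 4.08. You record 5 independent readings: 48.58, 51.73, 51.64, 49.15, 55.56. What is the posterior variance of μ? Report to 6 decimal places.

3.309875

For Normal data with known variance σ², a Normal(μ₀, σ₀²) prior on μ is conjugate. Posterior precision = 1/σ₀² + n/σ²; posterior mean is the precision-weighted average of μ₀ and x̄.
σ₀² = 23.83² = 567.8689, σ² = 4.08² = 16.6464; σ² + n·σ₀² = 16.6464 + 5·567.8689 = 2855.9909.
Posterior precision = 1/σ₀² + n/σ² = 1/567.8689 + 5/16.6464 = (σ² + n·σ₀²)/(σ₀²σ²) = 2855.9909/(567.8689·16.6464); posterior variance σₙ² = σ₀²σ²/(σ² + n·σ₀²) = 567.8689·16.6464/2855.9909 = 3.309875.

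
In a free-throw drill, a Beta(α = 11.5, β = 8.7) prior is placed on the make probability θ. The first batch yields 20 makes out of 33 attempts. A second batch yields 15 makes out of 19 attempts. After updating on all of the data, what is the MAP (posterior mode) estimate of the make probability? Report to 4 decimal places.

The Beta prior is conjugate to a Binomial/Bernoulli likelihood; the update adds successes to α and failures to β.
After batch 1: Beta(11.5+20, 8.7+13) = Beta(31.5, 21.7).
After batch 2: Beta(31.5+15, 21.7+4) = Beta(46.5, 25.7).
Mode of Beta(a,b) for a,b>1 is (a−1)/(a+b−2) = 45.5/70.2 = 0.6481.

0.6481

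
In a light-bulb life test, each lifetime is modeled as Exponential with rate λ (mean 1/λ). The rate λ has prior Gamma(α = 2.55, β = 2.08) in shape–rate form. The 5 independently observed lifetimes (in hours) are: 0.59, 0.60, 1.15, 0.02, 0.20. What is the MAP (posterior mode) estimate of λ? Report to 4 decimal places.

With a Gamma(shape α, rate β) prior on the exponential rate λ, the posterior after n observations with total T = Σxᵢ is Gamma(α+n, β+T).
Sum of observations T = 2.56 hours; n = 5.
Posterior: Gamma(2.55+5, 2.08+2.56) = Gamma(7.55, 4.64).
Mode = (α−1)/β = 1.4116.

1.4116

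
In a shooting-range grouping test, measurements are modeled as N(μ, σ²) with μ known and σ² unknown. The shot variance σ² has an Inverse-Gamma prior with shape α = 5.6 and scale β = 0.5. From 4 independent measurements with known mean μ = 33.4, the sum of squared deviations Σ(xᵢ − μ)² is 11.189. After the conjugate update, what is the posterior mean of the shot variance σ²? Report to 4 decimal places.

0.9234

With known mean μ and an Inverse-Gamma(α, β) prior on σ², the Normal likelihood is conjugate: posterior is Inv-Gamma(α + n/2, β + Σ(xᵢ−μ)²/2).
Posterior: Inv-Gamma(5.6 + 4/2, 0.5 + 11.189/2) = Inv-Gamma(7.60, 6.0945).
E[σ²|data] = β/(α−1) = 6.0945/6.60 = 0.9234.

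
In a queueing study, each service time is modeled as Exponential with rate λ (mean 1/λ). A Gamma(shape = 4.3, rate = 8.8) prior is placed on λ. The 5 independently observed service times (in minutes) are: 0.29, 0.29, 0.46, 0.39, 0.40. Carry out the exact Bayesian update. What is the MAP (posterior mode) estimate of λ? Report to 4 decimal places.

With a Gamma(shape α, rate β) prior on the exponential rate λ, the posterior after n observations with total T = Σxᵢ is Gamma(α+n, β+T).
Sum of observations T = 1.83 minutes; n = 5.
Posterior: Gamma(4.3+5, 8.8+1.83) = Gamma(9.3, 10.63).
Mode = (α−1)/β = 0.7808.

0.7808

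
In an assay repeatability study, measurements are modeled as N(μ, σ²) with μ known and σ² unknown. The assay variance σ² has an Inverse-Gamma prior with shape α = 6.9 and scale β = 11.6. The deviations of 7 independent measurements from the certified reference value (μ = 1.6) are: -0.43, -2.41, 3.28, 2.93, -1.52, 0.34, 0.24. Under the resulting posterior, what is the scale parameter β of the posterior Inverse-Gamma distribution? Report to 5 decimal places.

25.50995

With known mean μ and an Inverse-Gamma(α, β) prior on σ², the Normal likelihood is conjugate: posterior is Inv-Gamma(α + n/2, β + Σ(xᵢ−μ)²/2).
Σ(xᵢ−μ)² = (-0.43)² + (-2.41)² + (3.28)² + (2.93)² + (-1.52)² + (0.34)² + (0.24)² = 27.8199.
Posterior: Inv-Gamma(6.9 + 7/2, 11.6 + 27.8199/2) = Inv-Gamma(10.40, 25.50995).
Posterior β = 25.50995.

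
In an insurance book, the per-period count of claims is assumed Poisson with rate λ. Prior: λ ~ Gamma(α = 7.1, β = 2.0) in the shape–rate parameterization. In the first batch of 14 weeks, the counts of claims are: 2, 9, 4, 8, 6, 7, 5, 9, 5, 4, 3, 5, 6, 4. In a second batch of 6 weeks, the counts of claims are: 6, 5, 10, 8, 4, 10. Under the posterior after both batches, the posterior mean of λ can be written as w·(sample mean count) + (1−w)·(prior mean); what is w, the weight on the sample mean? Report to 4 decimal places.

With a Gamma(shape α, rate β) prior, the Poisson likelihood is conjugate: the posterior is Gamma(α + ΣXᵢ, β + n).
Total number of weeks: n = 14 + 6 = 20.
Posterior mean = (α₀+S)/(β₀+n) = [n/(β₀+n)]·(S/n) + [β₀/(β₀+n)]·(α₀/β₀), so only n and β₀ enter the weight.
Weight on data w = n/(β₀+n) = 20/(2.0+20) = 20/22.0 = 0.9091.

0.9091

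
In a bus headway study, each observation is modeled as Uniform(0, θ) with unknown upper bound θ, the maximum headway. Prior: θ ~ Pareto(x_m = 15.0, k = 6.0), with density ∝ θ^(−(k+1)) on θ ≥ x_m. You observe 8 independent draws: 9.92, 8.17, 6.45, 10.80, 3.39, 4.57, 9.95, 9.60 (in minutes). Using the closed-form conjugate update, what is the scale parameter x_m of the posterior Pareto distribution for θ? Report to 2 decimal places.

A Pareto(scale x_m, shape k) prior on the upper bound θ of Uniform(0, θ) is conjugate: posterior is Pareto(max(x_m, max xᵢ), k + n).
Sample maximum = 10.80; prior scale x_m = 15.0 → posterior scale = max = 15.00.
Posterior shape = 6.0 + 8 = 14.0.
Posterior scale x_m = 15.00.

15.00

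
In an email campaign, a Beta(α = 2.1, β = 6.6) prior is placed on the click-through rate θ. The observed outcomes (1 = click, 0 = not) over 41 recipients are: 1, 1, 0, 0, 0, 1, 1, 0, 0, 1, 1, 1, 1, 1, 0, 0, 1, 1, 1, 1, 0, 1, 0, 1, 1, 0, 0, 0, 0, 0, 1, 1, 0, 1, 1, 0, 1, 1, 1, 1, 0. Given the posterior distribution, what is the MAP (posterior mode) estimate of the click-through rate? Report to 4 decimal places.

0.5262

The Beta prior is conjugate to a Binomial/Bernoulli likelihood; the update adds successes to α and failures to β.
Posterior: Beta(α+k, β+n−k) = Beta(2.1+24, 6.6+17) = Beta(26.1, 23.6).
Mode of Beta(a,b) for a,b>1 is (a−1)/(a+b−2) = 25.1/47.7 = 0.5262.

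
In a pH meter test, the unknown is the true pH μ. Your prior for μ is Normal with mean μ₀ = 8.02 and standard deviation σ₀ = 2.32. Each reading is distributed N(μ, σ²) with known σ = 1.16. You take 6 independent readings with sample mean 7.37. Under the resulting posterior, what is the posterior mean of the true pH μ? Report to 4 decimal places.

7.3960

For Normal data with known variance σ², a Normal(μ₀, σ₀²) prior on μ is conjugate. Posterior precision = 1/σ₀² + n/σ²; posterior mean is the precision-weighted average of μ₀ and x̄.
n·x̄ = 6·7.37 = 44.22.
σ₀² = 2.32² = 5.3824, σ² = 1.16² = 1.3456; σ² + n·σ₀² = 1.3456 + 6·5.3824 = 33.64.
Posterior mean = (μ₀/σ₀² + n·x̄/σ²)/(1/σ₀² + n/σ²) = (σ²·μ₀ + σ₀²·n·x̄)/(σ² + n·σ₀²) = (1.3456·8.02 + 5.3824·44.22)/33.64 = 248.80144/33.64 = 7.3960.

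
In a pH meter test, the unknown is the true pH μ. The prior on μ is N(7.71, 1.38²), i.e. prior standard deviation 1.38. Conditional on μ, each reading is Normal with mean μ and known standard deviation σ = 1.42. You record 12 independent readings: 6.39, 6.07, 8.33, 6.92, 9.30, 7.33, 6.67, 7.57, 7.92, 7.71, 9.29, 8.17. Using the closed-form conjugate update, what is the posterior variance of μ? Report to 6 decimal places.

0.154409

For Normal data with known variance σ², a Normal(μ₀, σ₀²) prior on μ is conjugate. Posterior precision = 1/σ₀² + n/σ²; posterior mean is the precision-weighted average of μ₀ and x̄.
σ₀² = 1.38² = 1.9044, σ² = 1.42² = 2.0164; σ² + n·σ₀² = 2.0164 + 12·1.9044 = 24.8692.
Posterior precision = 1/σ₀² + n/σ² = 1/1.9044 + 12/2.0164 = (σ² + n·σ₀²)/(σ₀²σ²) = 24.8692/(1.9044·2.0164); posterior variance σₙ² = σ₀²σ²/(σ² + n·σ₀²) = 1.9044·2.0164/24.8692 = 0.154409.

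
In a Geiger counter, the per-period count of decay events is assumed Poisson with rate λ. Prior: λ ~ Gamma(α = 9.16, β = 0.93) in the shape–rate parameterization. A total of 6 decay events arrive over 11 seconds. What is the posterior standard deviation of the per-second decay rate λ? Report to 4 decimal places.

0.3264

With a Gamma(shape α, rate β) prior, the Poisson likelihood is conjugate: the posterior is Gamma(α + ΣXᵢ, β + n).
Posterior: Gamma(α+S, β+n) = Gamma(9.16+6, 0.93+11) = Gamma(15.16, 11.93).
SD = √α/β = √15.16/11.93 = 0.3264.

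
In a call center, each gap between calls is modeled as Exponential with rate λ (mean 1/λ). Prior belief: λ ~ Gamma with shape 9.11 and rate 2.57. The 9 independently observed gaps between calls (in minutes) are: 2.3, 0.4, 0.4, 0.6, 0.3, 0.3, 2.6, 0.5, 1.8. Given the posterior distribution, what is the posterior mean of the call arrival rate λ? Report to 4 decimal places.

With a Gamma(shape α, rate β) prior on the exponential rate λ, the posterior after n observations with total T = Σxᵢ is Gamma(α+n, β+T).
Sum of observations T = 9.2 minutes; n = 9.
Posterior: Gamma(9.11+9, 2.57+9.2) = Gamma(18.11, 11.77).
Posterior mean of λ = α/β = 18.11/11.77 = 1.5387.

1.5387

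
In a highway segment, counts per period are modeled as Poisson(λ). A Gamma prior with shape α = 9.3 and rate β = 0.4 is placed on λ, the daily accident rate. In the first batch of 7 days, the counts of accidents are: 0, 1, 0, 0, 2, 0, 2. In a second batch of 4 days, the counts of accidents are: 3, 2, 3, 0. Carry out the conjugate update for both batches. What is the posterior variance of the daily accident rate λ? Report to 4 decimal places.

0.1716

With a Gamma(shape α, rate β) prior, the Poisson likelihood is conjugate: the posterior is Gamma(α + ΣXᵢ, β + n).
Batch 1: sum of counts S = 5 over n = 7 days.
After batch 1: Gamma(α+S, β+n) = Gamma(9.3+5, 0.4+7) = Gamma(14.3, 7.4).
Batch 2: sum of counts S = 8 over n = 4 days.
After batch 2: Gamma(α+S, β+n) = Gamma(14.3+8, 7.4+4) = Gamma(22.3, 11.4).
Var = α/β² = 22.3/11.4² = 0.1716.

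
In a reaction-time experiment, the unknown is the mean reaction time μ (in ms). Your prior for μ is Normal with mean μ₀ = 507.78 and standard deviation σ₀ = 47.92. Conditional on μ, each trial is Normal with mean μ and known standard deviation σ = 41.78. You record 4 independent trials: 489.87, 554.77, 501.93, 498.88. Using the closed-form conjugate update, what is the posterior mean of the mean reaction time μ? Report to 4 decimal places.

For Normal data with known variance σ², a Normal(μ₀, σ₀²) prior on μ is conjugate. Posterior precision = 1/σ₀² + n/σ²; posterior mean is the precision-weighted average of μ₀ and x̄.
Σxᵢ = 489.87 + 554.77 + 501.93 + 498.88 = 2045.45, so n·x̄ = 2045.45.
σ₀² = 47.92² = 2296.3264, σ² = 41.78² = 1745.5684; σ² + n·σ₀² = 1745.5684 + 4·2296.3264 = 10930.874.
Posterior mean = (μ₀/σ₀² + n·x̄/σ²)/(1/σ₀² + n/σ²) = (σ²·μ₀ + σ₀²·n·x̄)/(σ² + n·σ₀²) = (1745.5684·507.78 + 2296.3264·2045.45)/10930.874 = 5583385.557032/10930.874 = 510.7904.

510.7904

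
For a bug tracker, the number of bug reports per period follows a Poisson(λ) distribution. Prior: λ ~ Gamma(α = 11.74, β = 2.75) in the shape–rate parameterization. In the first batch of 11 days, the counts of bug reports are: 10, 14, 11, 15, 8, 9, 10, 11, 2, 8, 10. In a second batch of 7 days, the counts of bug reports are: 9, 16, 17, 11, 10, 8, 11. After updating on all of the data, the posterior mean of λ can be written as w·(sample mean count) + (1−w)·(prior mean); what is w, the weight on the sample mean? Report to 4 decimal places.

With a Gamma(shape α, rate β) prior, the Poisson likelihood is conjugate: the posterior is Gamma(α + ΣXᵢ, β + n).
Total number of days: n = 11 + 7 = 18.
Posterior mean = (α₀+S)/(β₀+n) = [n/(β₀+n)]·(S/n) + [β₀/(β₀+n)]·(α₀/β₀), so only n and β₀ enter the weight.
Weight on data w = n/(β₀+n) = 18/(2.75+18) = 18/20.75 = 0.8675.

0.8675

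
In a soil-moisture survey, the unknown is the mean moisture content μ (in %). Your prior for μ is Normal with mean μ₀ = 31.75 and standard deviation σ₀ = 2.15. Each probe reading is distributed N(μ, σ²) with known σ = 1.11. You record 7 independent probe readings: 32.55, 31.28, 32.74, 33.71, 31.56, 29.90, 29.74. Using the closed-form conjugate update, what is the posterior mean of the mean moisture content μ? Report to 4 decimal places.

31.6440

For Normal data with known variance σ², a Normal(μ₀, σ₀²) prior on μ is conjugate. Posterior precision = 1/σ₀² + n/σ²; posterior mean is the precision-weighted average of μ₀ and x̄.
Σxᵢ = 32.55 + 31.28 + 32.74 + 33.71 + 31.56 + 29.90 + 29.74 = 221.48, so n·x̄ = 221.48.
σ₀² = 2.15² = 4.6225, σ² = 1.11² = 1.2321; σ² + n·σ₀² = 1.2321 + 7·4.6225 = 33.5896.
Posterior mean = (μ₀/σ₀² + n·x̄/σ²)/(1/σ₀² + n/σ²) = (σ²·μ₀ + σ₀²·n·x̄)/(σ² + n·σ₀²) = (1.2321·31.75 + 4.6225·221.48)/33.5896 = 1062.910475/33.5896 = 31.6440.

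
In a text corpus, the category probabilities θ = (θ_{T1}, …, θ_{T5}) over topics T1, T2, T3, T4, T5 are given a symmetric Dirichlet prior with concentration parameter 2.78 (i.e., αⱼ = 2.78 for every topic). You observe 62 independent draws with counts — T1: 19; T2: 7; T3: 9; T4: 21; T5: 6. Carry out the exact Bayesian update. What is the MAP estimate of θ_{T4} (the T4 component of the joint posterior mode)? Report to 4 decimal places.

0.3213

The Dirichlet prior is conjugate to the Multinomial likelihood: each posterior αⱼ = prior αⱼ + observed count nⱼ.
Posterior concentration: (21.78, 9.78, 11.78, 23.78, 8.78), total = 75.90.
Joint mode component: (α_{T4}−1)/(Σα−K) = 22.78/70.90 = 0.3213.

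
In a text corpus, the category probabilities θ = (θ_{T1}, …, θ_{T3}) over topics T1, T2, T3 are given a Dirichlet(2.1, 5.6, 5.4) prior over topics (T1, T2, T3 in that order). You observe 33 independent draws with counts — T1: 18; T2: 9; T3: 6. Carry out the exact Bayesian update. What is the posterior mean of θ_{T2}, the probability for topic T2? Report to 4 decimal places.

The Dirichlet prior is conjugate to the Multinomial likelihood: each posterior αⱼ = prior αⱼ + observed count nⱼ.
Posterior concentration: (20.1, 14.6, 11.4), total = 46.1.
E[θ_{T2}|data] = α_{T2}/Σα = 14.6/46.1 = 0.3167.

0.3167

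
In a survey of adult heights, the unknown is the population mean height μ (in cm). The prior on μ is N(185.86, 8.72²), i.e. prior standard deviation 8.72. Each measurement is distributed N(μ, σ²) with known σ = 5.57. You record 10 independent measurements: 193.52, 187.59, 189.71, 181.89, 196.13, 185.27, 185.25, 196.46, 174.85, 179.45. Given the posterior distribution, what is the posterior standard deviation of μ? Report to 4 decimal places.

1.7265

For Normal data with known variance σ², a Normal(μ₀, σ₀²) prior on μ is conjugate. Posterior precision = 1/σ₀² + n/σ²; posterior mean is the precision-weighted average of μ₀ and x̄.
σ₀² = 8.72² = 76.0384, σ² = 5.57² = 31.0249; σ² + n·σ₀² = 31.0249 + 10·76.0384 = 791.4089.
Posterior precision = 1/σ₀² + n/σ² = 1/76.0384 + 10/31.0249 = (σ² + n·σ₀²)/(σ₀²σ²) = 791.4089/(76.0384·31.0249); posterior variance σₙ² = σ₀²σ²/(σ² + n·σ₀²) = 76.0384·31.0249/791.4089 = 2.980866.
Posterior SD = √σₙ² = √(76.0384·31.0249/791.4089) = 1.7265.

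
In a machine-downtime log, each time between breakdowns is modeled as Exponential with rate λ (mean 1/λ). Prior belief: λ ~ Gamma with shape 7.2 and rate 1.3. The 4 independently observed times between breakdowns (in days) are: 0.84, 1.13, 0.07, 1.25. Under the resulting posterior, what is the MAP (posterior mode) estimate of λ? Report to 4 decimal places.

2.2222

With a Gamma(shape α, rate β) prior on the exponential rate λ, the posterior after n observations with total T = Σxᵢ is Gamma(α+n, β+T).
Sum of observations T = 3.29 days; n = 4.
Posterior: Gamma(7.2+4, 1.3+3.29) = Gamma(11.2, 4.59).
Mode = (α−1)/β = 2.2222.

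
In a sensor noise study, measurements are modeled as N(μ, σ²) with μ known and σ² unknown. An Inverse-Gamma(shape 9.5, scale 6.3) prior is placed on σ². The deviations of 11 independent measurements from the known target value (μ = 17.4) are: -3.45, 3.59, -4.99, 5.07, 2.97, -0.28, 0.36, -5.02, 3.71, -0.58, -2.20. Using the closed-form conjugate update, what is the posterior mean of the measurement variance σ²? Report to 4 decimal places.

With known mean μ and an Inverse-Gamma(α, β) prior on σ², the Normal likelihood is conjugate: posterior is Inv-Gamma(α + n/2, β + Σ(xᵢ−μ)²/2).
Σ(xᵢ−μ)² = (-3.45)² + (3.59)² + (-4.99)² + (5.07)² + (2.97)² + (-0.28)² + (0.36)² + (-5.02)² + (3.71)² + (-0.58)² + (-2.20)² = 128.5654.
Posterior: Inv-Gamma(9.5 + 11/2, 6.3 + 128.5654/2) = Inv-Gamma(15.00, 70.58270).
E[σ²|data] = β/(α−1) = 70.58270/14.00 = 5.0416.

5.0416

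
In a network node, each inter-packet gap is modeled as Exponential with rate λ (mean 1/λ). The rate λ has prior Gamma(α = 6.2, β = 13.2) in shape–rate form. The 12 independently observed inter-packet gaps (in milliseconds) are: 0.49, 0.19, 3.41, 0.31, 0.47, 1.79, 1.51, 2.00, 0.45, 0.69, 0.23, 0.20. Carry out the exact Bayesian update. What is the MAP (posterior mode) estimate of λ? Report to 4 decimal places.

0.6897

With a Gamma(shape α, rate β) prior on the exponential rate λ, the posterior after n observations with total T = Σxᵢ is Gamma(α+n, β+T).
Sum of observations T = 11.74 milliseconds; n = 12.
Posterior: Gamma(6.2+12, 13.2+11.74) = Gamma(18.2, 24.94).
Mode = (α−1)/β = 0.6897.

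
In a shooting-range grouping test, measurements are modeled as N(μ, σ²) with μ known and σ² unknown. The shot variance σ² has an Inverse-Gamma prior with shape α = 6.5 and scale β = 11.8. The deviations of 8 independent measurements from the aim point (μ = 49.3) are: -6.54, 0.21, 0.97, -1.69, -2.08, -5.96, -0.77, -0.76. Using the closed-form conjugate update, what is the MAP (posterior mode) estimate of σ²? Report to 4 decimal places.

With known mean μ and an Inverse-Gamma(α, β) prior on σ², the Normal likelihood is conjugate: posterior is Inv-Gamma(α + n/2, β + Σ(xᵢ−μ)²/2).
Σ(xᵢ−μ)² = (-6.54)² + (0.21)² + (0.97)² + (-1.69)² + (-2.08)² + (-5.96)² + (-0.77)² + (-0.76)² = 87.6312.
Posterior: Inv-Gamma(6.5 + 8/2, 11.8 + 87.6312/2) = Inv-Gamma(10.50, 55.61560).
Mode = β/(α+1) = 55.61560/11.50 = 4.8361.

4.8361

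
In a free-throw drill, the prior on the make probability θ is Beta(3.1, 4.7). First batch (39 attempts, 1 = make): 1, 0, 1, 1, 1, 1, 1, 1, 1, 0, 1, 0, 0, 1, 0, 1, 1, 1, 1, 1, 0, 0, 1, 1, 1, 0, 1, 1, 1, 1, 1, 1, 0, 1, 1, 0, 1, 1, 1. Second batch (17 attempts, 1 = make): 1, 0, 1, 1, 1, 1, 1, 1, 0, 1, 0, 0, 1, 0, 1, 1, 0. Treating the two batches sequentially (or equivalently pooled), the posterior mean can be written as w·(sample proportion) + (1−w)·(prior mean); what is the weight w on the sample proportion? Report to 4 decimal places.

0.8777

The Beta prior is conjugate to a Binomial/Bernoulli likelihood; the update adds successes to α and failures to β.
Total number of attempts: n = 39 + 17 = 56.
Posterior mean = (α₀+k)/(α₀+β₀+n) = [n/(α₀+β₀+n)]·(k/n) + [(α₀+β₀)/(α₀+β₀+n)]·α₀/(α₀+β₀), so only n and the prior enter the weight.
The weight on the data is w = n/(α₀+β₀+n) = 56/(3.1+4.7+56) = 56/63.8 = 0.8777.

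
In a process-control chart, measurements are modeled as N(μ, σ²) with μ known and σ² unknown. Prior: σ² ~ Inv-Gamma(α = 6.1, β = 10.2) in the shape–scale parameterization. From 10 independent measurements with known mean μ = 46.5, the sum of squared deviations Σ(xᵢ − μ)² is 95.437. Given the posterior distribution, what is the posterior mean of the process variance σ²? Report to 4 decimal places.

With known mean μ and an Inverse-Gamma(α, β) prior on σ², the Normal likelihood is conjugate: posterior is Inv-Gamma(α + n/2, β + Σ(xᵢ−μ)²/2).
Posterior: Inv-Gamma(6.1 + 10/2, 10.2 + 95.437/2) = Inv-Gamma(11.10, 57.9185).
E[σ²|data] = β/(α−1) = 57.9185/10.10 = 5.7345.

5.7345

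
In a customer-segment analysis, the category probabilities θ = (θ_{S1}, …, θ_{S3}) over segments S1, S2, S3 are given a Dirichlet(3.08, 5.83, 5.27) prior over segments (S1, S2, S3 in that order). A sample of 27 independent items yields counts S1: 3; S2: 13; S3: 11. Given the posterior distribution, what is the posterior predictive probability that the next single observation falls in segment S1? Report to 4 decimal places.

The Dirichlet prior is conjugate to the Multinomial likelihood: each posterior αⱼ = prior αⱼ + observed count nⱼ.
Posterior concentration: (6.08, 18.83, 16.27), total = 41.18.
P(next = S1 | data) = α_{S1}/Σα = 0.1476.

0.1476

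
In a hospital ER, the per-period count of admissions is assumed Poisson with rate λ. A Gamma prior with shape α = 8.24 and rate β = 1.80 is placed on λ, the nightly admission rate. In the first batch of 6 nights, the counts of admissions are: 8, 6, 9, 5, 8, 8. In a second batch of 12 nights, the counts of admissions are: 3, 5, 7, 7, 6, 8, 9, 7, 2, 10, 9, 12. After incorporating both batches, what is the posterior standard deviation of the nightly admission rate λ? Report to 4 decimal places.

With a Gamma(shape α, rate β) prior, the Poisson likelihood is conjugate: the posterior is Gamma(α + ΣXᵢ, β + n).
Batch 1: sum of counts S = 44 over n = 6 nights.
After batch 1: Gamma(α+S, β+n) = Gamma(8.24+44, 1.80+6) = Gamma(52.24, 7.80).
Batch 2: sum of counts S = 85 over n = 12 nights.
After batch 2: Gamma(α+S, β+n) = Gamma(52.24+85, 7.80+12) = Gamma(137.24, 19.80).
SD = √α/β = √137.24/19.80 = 0.5917.

0.5917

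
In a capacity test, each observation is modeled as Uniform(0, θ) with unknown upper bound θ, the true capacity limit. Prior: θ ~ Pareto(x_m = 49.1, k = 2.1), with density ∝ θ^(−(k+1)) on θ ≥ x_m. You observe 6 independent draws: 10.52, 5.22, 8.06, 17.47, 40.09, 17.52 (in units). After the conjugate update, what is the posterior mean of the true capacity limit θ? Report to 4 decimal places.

56.0155

A Pareto(scale x_m, shape k) prior on the upper bound θ of Uniform(0, θ) is conjugate: posterior is Pareto(max(x_m, max xᵢ), k + n).
Sample maximum = 40.09; prior scale x_m = 49.1 → posterior scale = max = 49.10.
Posterior shape = 2.1 + 6 = 8.1.
E[θ|data] = k·x_m/(k−1) = 8.1·49.10/7.1 = 56.0155.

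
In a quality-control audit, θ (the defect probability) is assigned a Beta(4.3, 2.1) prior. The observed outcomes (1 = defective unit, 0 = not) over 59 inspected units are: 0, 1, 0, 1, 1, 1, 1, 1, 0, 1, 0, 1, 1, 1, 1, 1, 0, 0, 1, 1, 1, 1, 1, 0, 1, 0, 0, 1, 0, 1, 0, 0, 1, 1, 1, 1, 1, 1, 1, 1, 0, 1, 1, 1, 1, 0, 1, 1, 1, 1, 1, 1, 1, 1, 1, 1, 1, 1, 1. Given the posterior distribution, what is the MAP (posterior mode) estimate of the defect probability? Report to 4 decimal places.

0.7618

The Beta prior is conjugate to a Binomial/Bernoulli likelihood; the update adds successes to α and failures to β.
Posterior: Beta(α+k, β+n−k) = Beta(4.3+45, 2.1+14) = Beta(49.3, 16.1).
Mode of Beta(a,b) for a,b>1 is (a−1)/(a+b−2) = 48.3/63.4 = 0.7618.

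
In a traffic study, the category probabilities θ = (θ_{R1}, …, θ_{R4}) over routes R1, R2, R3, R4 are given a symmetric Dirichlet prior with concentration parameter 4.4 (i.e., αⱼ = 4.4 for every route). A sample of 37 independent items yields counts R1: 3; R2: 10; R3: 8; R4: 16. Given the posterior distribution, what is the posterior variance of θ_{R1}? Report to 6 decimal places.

The Dirichlet prior is conjugate to the Multinomial likelihood: each posterior αⱼ = prior αⱼ + observed count nⱼ.
Posterior concentration: (7.4, 14.4, 12.4, 20.4), total = 54.6.
Var[θ_j] = α_j(Σα−α_j)/((Σα)²(Σα+1)) = 7.4·47.2/(54.6²·55.6) = 0.002107.

0.002107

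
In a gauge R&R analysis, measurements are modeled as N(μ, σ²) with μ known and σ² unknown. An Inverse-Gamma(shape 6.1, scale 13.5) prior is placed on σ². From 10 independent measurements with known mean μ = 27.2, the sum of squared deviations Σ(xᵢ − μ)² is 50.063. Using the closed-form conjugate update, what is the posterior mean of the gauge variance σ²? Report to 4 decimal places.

With known mean μ and an Inverse-Gamma(α, β) prior on σ², the Normal likelihood is conjugate: posterior is Inv-Gamma(α + n/2, β + Σ(xᵢ−μ)²/2).
Posterior: Inv-Gamma(6.1 + 10/2, 13.5 + 50.063/2) = Inv-Gamma(11.10, 38.5315).
E[σ²|data] = β/(α−1) = 38.5315/10.10 = 3.8150.

3.8150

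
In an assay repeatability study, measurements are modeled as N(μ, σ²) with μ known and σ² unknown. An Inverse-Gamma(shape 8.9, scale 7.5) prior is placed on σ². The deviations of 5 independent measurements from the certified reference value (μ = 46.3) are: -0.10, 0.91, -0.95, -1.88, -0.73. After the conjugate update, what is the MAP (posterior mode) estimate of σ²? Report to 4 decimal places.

With known mean μ and an Inverse-Gamma(α, β) prior on σ², the Normal likelihood is conjugate: posterior is Inv-Gamma(α + n/2, β + Σ(xᵢ−μ)²/2).
Σ(xᵢ−μ)² = (-0.10)² + (0.91)² + (-0.95)² + (-1.88)² + (-0.73)² = 5.8079.
Posterior: Inv-Gamma(8.9 + 5/2, 7.5 + 5.8079/2) = Inv-Gamma(11.40, 10.40395).
Mode = β/(α+1) = 10.40395/12.40 = 0.8390.

0.8390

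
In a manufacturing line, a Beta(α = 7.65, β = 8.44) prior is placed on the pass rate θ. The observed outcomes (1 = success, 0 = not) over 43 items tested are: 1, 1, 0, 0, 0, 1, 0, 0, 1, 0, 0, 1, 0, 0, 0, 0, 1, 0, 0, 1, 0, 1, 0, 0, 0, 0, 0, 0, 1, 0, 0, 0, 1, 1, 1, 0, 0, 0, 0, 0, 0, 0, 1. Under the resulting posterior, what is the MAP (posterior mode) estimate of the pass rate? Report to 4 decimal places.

0.3442

The Beta prior is conjugate to a Binomial/Bernoulli likelihood; the update adds successes to α and failures to β.
Posterior: Beta(α+k, β+n−k) = Beta(7.65+13, 8.44+30) = Beta(20.65, 38.44).
Mode of Beta(a,b) for a,b>1 is (a−1)/(a+b−2) = 19.65/57.09 = 0.3442.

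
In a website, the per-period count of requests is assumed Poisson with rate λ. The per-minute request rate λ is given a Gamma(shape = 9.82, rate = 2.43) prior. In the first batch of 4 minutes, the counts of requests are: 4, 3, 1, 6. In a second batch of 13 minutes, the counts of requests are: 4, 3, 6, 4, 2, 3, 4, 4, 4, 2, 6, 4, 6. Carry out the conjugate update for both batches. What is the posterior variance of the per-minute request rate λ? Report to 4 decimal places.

With a Gamma(shape α, rate β) prior, the Poisson likelihood is conjugate: the posterior is Gamma(α + ΣXᵢ, β + n).
Batch 1: sum of counts S = 14 over n = 4 minutes.
After batch 1: Gamma(α+S, β+n) = Gamma(9.82+14, 2.43+4) = Gamma(23.82, 6.43).
Batch 2: sum of counts S = 52 over n = 13 minutes.
After batch 2: Gamma(α+S, β+n) = Gamma(23.82+52, 6.43+13) = Gamma(75.82, 19.43).
Var = α/β² = 75.82/19.43² = 0.2008.

0.2008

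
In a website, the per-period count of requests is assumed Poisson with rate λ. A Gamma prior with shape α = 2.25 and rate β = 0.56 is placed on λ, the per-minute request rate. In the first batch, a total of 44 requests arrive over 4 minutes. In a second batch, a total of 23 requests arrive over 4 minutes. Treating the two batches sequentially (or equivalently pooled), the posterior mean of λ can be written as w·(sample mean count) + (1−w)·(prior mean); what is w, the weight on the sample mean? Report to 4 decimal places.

0.9346

With a Gamma(shape α, rate β) prior, the Poisson likelihood is conjugate: the posterior is Gamma(α + ΣXᵢ, β + n).
Total number of minutes: n = 4 + 4 = 8.
Posterior mean = (α₀+S)/(β₀+n) = [n/(β₀+n)]·(S/n) + [β₀/(β₀+n)]·(α₀/β₀), so only n and β₀ enter the weight.
Weight on data w = n/(β₀+n) = 8/(0.56+8) = 8/8.56 = 0.9346.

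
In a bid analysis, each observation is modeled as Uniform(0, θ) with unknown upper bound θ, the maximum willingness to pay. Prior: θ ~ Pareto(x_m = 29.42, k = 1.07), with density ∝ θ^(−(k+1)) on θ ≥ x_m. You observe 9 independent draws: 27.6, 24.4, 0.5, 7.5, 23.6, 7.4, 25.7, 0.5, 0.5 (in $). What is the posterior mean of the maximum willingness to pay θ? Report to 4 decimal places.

32.6637

A Pareto(scale x_m, shape k) prior on the upper bound θ of Uniform(0, θ) is conjugate: posterior is Pareto(max(x_m, max xᵢ), k + n).
Sample maximum = 27.6; prior scale x_m = 29.42 → posterior scale = max = 29.42.
Posterior shape = 1.07 + 9 = 10.07.
E[θ|data] = k·x_m/(k−1) = 10.07·29.42/9.07 = 32.6637.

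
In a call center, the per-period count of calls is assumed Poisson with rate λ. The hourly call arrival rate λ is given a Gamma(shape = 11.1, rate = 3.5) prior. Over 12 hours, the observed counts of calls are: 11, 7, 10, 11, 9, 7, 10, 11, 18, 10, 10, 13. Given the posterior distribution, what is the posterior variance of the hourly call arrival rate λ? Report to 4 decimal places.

0.5748

With a Gamma(shape α, rate β) prior, the Poisson likelihood is conjugate: the posterior is Gamma(α + ΣXᵢ, β + n).
Sum of counts S = 127 over n = 12 hours.
Posterior: Gamma(α+S, β+n) = Gamma(11.1+127, 3.5+12) = Gamma(138.1, 15.5).
Var = α/β² = 138.1/15.5² = 0.5748.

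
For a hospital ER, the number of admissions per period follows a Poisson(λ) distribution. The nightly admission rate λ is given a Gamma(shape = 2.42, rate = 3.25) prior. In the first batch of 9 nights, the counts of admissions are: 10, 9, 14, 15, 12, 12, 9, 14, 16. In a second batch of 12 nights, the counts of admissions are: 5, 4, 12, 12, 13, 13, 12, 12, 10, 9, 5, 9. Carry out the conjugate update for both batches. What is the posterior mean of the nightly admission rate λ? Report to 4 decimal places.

With a Gamma(shape α, rate β) prior, the Poisson likelihood is conjugate: the posterior is Gamma(α + ΣXᵢ, β + n).
Batch 1: sum of counts S = 111 over n = 9 nights.
After batch 1: Gamma(α+S, β+n) = Gamma(2.42+111, 3.25+9) = Gamma(113.42, 12.25).
Batch 2: sum of counts S = 116 over n = 12 nights.
After batch 2: Gamma(α+S, β+n) = Gamma(113.42+116, 12.25+12) = Gamma(229.42, 24.25).
Posterior mean = α/β = 229.42/24.25 = 9.4606.

9.4606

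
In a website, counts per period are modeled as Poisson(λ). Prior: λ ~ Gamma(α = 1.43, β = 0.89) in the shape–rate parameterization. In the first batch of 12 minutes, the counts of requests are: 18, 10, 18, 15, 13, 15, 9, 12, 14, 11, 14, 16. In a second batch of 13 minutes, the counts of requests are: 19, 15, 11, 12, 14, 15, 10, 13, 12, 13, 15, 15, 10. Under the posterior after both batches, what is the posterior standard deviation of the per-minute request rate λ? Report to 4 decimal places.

With a Gamma(shape α, rate β) prior, the Poisson likelihood is conjugate: the posterior is Gamma(α + ΣXᵢ, β + n).
Batch 1: sum of counts S = 165 over n = 12 minutes.
After batch 1: Gamma(α+S, β+n) = Gamma(1.43+165, 0.89+12) = Gamma(166.43, 12.89).
Batch 2: sum of counts S = 174 over n = 13 minutes.
After batch 2: Gamma(α+S, β+n) = Gamma(166.43+174, 12.89+13) = Gamma(340.43, 25.89).
SD = √α/β = √340.43/25.89 = 0.7127.

0.7127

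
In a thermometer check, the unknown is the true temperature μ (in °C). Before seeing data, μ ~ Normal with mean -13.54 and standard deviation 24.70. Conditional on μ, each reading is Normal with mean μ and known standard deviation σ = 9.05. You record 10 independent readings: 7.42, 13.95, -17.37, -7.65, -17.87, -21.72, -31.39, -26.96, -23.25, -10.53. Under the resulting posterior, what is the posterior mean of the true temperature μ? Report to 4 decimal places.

-13.5370

For Normal data with known variance σ², a Normal(μ₀, σ₀²) prior on μ is conjugate. Posterior precision = 1/σ₀² + n/σ²; posterior mean is the precision-weighted average of μ₀ and x̄.
Σxᵢ = 7.42 + 13.95 + (-17.37) + (-7.65) + (-17.87) + (-21.72) + (-31.39) + (-26.96) + (-23.25) + (-10.53) = -135.37, so n·x̄ = -135.37.
σ₀² = 24.70² = 610.09, σ² = 9.05² = 81.9025; σ² + n·σ₀² = 81.9025 + 10·610.09 = 6182.8025.
Posterior mean = (μ₀/σ₀² + n·x̄/σ²)/(1/σ₀² + n/σ²) = (σ²·μ₀ + σ₀²·n·x̄)/(σ² + n·σ₀²) = (81.9025·(-13.54) + 610.09·(-135.37))/6182.8025 = -83696.84315/6182.8025 = -13.5370.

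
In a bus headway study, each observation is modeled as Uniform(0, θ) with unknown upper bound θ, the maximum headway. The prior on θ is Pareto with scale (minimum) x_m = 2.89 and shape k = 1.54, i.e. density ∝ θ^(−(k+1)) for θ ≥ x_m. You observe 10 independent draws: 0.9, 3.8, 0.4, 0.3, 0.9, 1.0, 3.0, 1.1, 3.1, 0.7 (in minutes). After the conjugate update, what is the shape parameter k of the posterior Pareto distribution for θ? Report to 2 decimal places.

A Pareto(scale x_m, shape k) prior on the upper bound θ of Uniform(0, θ) is conjugate: posterior is Pareto(max(x_m, max xᵢ), k + n).
Sample maximum = 3.8; prior scale x_m = 2.89 → posterior scale = max = 3.80.
Posterior shape = 1.54 + 10 = 11.54.
Posterior shape k = 11.54.

11.54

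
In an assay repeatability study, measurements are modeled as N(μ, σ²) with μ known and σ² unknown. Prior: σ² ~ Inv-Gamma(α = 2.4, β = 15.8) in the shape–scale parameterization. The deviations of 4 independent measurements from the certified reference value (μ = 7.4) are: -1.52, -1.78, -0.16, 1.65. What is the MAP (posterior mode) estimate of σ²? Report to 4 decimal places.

3.6877

With known mean μ and an Inverse-Gamma(α, β) prior on σ², the Normal likelihood is conjugate: posterior is Inv-Gamma(α + n/2, β + Σ(xᵢ−μ)²/2).
Σ(xᵢ−μ)² = (-1.52)² + (-1.78)² + (-0.16)² + (1.65)² = 8.2269.
Posterior: Inv-Gamma(2.4 + 4/2, 15.8 + 8.2269/2) = Inv-Gamma(4.40, 19.91345).
Mode = β/(α+1) = 19.91345/5.40 = 3.6877.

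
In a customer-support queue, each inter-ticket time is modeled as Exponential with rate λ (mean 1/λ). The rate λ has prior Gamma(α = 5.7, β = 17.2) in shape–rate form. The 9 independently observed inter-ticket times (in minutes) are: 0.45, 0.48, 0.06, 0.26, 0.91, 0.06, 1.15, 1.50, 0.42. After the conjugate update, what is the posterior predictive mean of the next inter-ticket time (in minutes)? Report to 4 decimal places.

1.6416

With a Gamma(shape α, rate β) prior on the exponential rate λ, the posterior after n observations with total T = Σxᵢ is Gamma(α+n, β+T).
Sum of observations T = 5.29 minutes; n = 9.
Posterior: Gamma(5.7+9, 17.2+5.29) = Gamma(14.7, 22.49).
The predictive distribution for the next observation is Lomax; its mean is β/(α−1) = 22.49/13.7 = 1.6416.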